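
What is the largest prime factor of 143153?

73

143153 = 37 · 3869
3869 = 53 · 73
73 is prime.
So 143153 = 37 · 53 · 73; the largest prime factor is 73.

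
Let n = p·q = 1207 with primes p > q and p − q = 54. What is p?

71

Since p = q + 54, we have 1207 = q(q + 54), so q² + 54q − 1207 = 0.
Discriminant: 54² + 4·1207 = 2916 + 4828 = 7744; √7744 = 88.
q = (−54 + 88)/2 = 17, and p = q + 54 = 71.
Check: 17 · 71 = 1207.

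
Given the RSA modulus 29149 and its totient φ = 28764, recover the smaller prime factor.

103

φ(n) = (p−1)(q−1) = n − (p+q) + 1, so p + q = 29149 − 28764 + 1 = 386.
p and q are the roots of t² − 386t + 29149 = 0.
Discriminant: 386² − 4·29149 = 148996 − 116596 = 32400; √32400 = 180.
q = (386 − 180)/2 = 103, p = (386 + 180)/2 = 283.
Check: 103 · 283 = 29149.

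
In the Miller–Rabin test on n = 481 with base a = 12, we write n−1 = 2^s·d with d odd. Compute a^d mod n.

454

481 − 1 = 480 = 2^5 · 15, so d = 15.
12^1 ≡ 12 (mod 481)
12^2 ≡ 12^2 = 144 ≡ 144 (mod 481)
12^4 ≡ 144^2 = 20736 ≡ 53 (mod 481)
12^8 ≡ 53^2 = 2809 ≡ 404 (mod 481)
15 = 8 + 4 + 2 + 1 in binary powers of 2.
So 12^15 ≡ 404 · 53 · 144 · 12 ≡ 454 (mod 481).
Squaring chain: 454 → 248 → 417 → 248 → 417; never reaches −1, so base 12 is a Miller–Rabin witness that 481 is composite.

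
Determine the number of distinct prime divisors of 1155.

4

1155 = 3 · 385
385 = 5 · 77
77 = 7 · 11
1155 = 3 · 5 · 7 · 11, which has 4 distinct prime factors.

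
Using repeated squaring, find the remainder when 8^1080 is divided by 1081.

8^1 ≡ 8 (mod 1081)
8^2 ≡ 8^2 = 64 ≡ 64 (mod 1081)
8^4 ≡ 64^2 = 4096 ≡ 853 (mod 1081)
8^8 ≡ 853^2 = 727609 ≡ 96 (mod 1081)
8^16 ≡ 96^2 = 9216 ≡ 568 (mod 1081)
8^32 ≡ 568^2 = 322624 ≡ 486 (mod 1081)
8^64 ≡ 486^2 = 236196 ≡ 538 (mod 1081)
8^128 ≡ 538^2 = 289444 ≡ 817 (mod 1081)
8^256 ≡ 817^2 = 667489 ≡ 512 (mod 1081)
8^512 ≡ 512^2 = 262144 ≡ 542 (mod 1081)
8^1024 ≡ 542^2 = 293764 ≡ 813 (mod 1081)
1080 = 1024 + 32 + 16 + 8 in binary powers of 2.
So 8^1080 ≡ 813 · 486 · 568 · 96 ≡ 570 (mod 1081).
Since 570 ≠ 1, base 8 is a Fermat witness: 1081 is composite.

570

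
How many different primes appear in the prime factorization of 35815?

35815 = 5 · 7163
7163 = 13 · 551
551 = 19 · 29
35815 = 5 · 13 · 19 · 29, which has 4 distinct prime factors.

4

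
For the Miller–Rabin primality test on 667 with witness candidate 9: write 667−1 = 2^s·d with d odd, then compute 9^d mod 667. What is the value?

667 − 1 = 666 = 2^1 · 333, so d = 333.
9^1 ≡ 9 (mod 667)
9^2 ≡ 9^2 = 81 ≡ 81 (mod 667)
9^4 ≡ 81^2 = 6561 ≡ 558 (mod 667)
9^8 ≡ 558^2 = 311364 ≡ 542 (mod 667)
9^16 ≡ 542^2 = 293764 ≡ 284 (mod 667)
9^32 ≡ 284^2 = 80656 ≡ 616 (mod 667)
9^64 ≡ 616^2 = 379456 ≡ 600 (mod 667)
9^128 ≡ 600^2 = 360000 ≡ 487 (mod 667)
9^256 ≡ 487^2 = 237169 ≡ 384 (mod 667)
333 = 256 + 64 + 8 + 4 + 1 in binary powers of 2.
So 9^333 ≡ 384 · 600 · 542 · 558 · 9 ≡ 660 (mod 667).
Squaring chain: 660; never reaches −1, so base 9 is a Miller–Rabin witness that 667 is composite.

660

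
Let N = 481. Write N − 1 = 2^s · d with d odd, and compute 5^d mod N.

177

481 − 1 = 480 = 2^5 · 15, so d = 15.
5^1 ≡ 5 (mod 481)
5^2 ≡ 5^2 = 25 ≡ 25 (mod 481)
5^4 ≡ 25^2 = 625 ≡ 144 (mod 481)
5^8 ≡ 144^2 = 20736 ≡ 53 (mod 481)
15 = 8 + 4 + 2 + 1 in binary powers of 2.
So 5^15 ≡ 53 · 144 · 25 · 5 ≡ 177 (mod 481).
Squaring chain: 177 → 64 → 248 → 417 → 248; never reaches −1, so base 5 is a Miller–Rabin witness that 481 is composite.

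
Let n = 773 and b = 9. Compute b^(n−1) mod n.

9^1 ≡ 9 (mod 773)
9^2 ≡ 9^2 = 81 ≡ 81 (mod 773)
9^4 ≡ 81^2 = 6561 ≡ 377 (mod 773)
9^8 ≡ 377^2 = 142129 ≡ 670 (mod 773)
9^16 ≡ 670^2 = 448900 ≡ 560 (mod 773)
9^32 ≡ 560^2 = 313600 ≡ 535 (mod 773)
9^64 ≡ 535^2 = 286225 ≡ 215 (mod 773)
9^128 ≡ 215^2 = 46225 ≡ 618 (mod 773)
9^256 ≡ 618^2 = 381924 ≡ 62 (mod 773)
9^512 ≡ 62^2 = 3844 ≡ 752 (mod 773)
772 = 512 + 256 + 4 in binary powers of 2.
So 9^772 ≡ 752 · 62 · 377 ≡ 1 (mod 773).
Since the result is 1, base 9 gives no evidence that 773 is composite.

1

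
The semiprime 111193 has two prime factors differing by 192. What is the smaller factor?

Since p = q + 192, we have 111193 = q(q + 192), so q² + 192q − 111193 = 0.
Discriminant: 192² + 4·111193 = 36864 + 444772 = 481636; √481636 = 694.
q = (−192 + 694)/2 = 251, and p = q + 192 = 443.
Check: 251 · 443 = 111193.

251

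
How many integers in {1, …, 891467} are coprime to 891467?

852480

Factor: 891467 = 31 · 149 · 193.
φ(891467) = (31−1) · (149−1) · (193−1) = 30 · 148 · 192 = 852480.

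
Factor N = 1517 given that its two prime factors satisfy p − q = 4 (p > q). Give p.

41

Since p = q + 4, we have 1517 = q(q + 4), so q² + 4q − 1517 = 0.
Discriminant: 4² + 4·1517 = 16 + 6068 = 6084; √6084 = 78.
q = (−4 + 78)/2 = 37, and p = q + 4 = 41.
Check: 37 · 41 = 1517.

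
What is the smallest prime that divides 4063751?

67

4063751 is odd.
Digit sum 26, not divisible by 3.
Ends in 1: not divisible by 5.
7: 4063751 = 7·580535 + 6
11: 4063751 = 11·369431 + 10
13: 4063751 = 13·312596 + 3
17: 4063751 = 17·239044 + 3
19: 4063751 = 19·213881 + 12
23: 4063751 = 23·176684 + 19
29: 4063751 = 29·140129 + 10
31: 4063751 = 31·131088 + 23
37: 4063751 = 37·109831 + 4
41: 4063751 = 41·99115 + 36
43: 4063751 = 43·94505 + 36
47: 4063751 = 47·86462 + 37
53: 4063751 = 53·76674 + 29
59: 4063751 = 59·68877 + 8
61: 4063751 = 61·66618 + 53
67: 4063751 = 67·60653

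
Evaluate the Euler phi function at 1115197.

Factor: 1115197 = 71 · 113 · 139.
φ(1115197) = (71−1) · (113−1) · (139−1) = 70 · 112 · 138 = 1081920.

1081920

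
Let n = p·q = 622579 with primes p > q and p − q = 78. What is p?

829

Since p = q + 78, we have 622579 = q(q + 78), so q² + 78q − 622579 = 0.
Discriminant: 78² + 4·622579 = 6084 + 2490316 = 2496400; √2496400 = 1580.
q = (−78 + 1580)/2 = 751, and p = q + 78 = 829.
Check: 751 · 829 = 622579.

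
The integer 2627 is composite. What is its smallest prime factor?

2627 is odd.
Digit sum 17, not divisible by 3.
Ends in 7: not divisible by 5.
7: 2627 = 7·375 + 2
11: 2627 = 11·238 + 9
13: 2627 = 13·202 + 1
17: 2627 = 17·154 + 9
19: 2627 = 19·138 + 5
23: 2627 = 23·114 + 5
29: 2627 = 29·90 + 17
31: 2627 = 31·84 + 23
37: 2627 = 37·71

37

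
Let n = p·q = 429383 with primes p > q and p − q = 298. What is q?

523

Since p = q + 298, we have 429383 = q(q + 298), so q² + 298q − 429383 = 0.
Discriminant: 298² + 4·429383 = 88804 + 1717532 = 1806336; √1806336 = 1344.
q = (−298 + 1344)/2 = 523, and p = q + 298 = 821.
Check: 523 · 821 = 429383.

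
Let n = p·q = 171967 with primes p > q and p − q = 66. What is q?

383

Since p = q + 66, we have 171967 = q(q + 66), so q² + 66q − 171967 = 0.
Discriminant: 66² + 4·171967 = 4356 + 687868 = 692224; √692224 = 832.
q = (−66 + 832)/2 = 383, and p = q + 66 = 449.
Check: 383 · 449 = 171967.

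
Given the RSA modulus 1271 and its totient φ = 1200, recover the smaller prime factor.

φ(n) = (p−1)(q−1) = n − (p+q) + 1, so p + q = 1271 − 1200 + 1 = 72.
p and q are the roots of t² − 72t + 1271 = 0.
Discriminant: 72² − 4·1271 = 5184 − 5084 = 100; √100 = 10.
q = (72 − 10)/2 = 31, p = (72 + 10)/2 = 41.
Check: 31 · 41 = 1271.

31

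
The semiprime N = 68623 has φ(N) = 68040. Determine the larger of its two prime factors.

φ(n) = (p−1)(q−1) = n − (p+q) + 1, so p + q = 68623 − 68040 + 1 = 584.
p and q are the roots of t² − 584t + 68623 = 0.
Discriminant: 584² − 4·68623 = 341056 − 274492 = 66564; √66564 = 258.
q = (584 − 258)/2 = 163, p = (584 + 258)/2 = 421.
Check: 163 · 421 = 68623.

421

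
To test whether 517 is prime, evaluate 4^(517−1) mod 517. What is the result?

147

4^1 ≡ 4 (mod 517)
4^2 ≡ 4^2 = 16 ≡ 16 (mod 517)
4^4 ≡ 16^2 = 256 ≡ 256 (mod 517)
4^8 ≡ 256^2 = 65536 ≡ 394 (mod 517)
4^16 ≡ 394^2 = 155236 ≡ 136 (mod 517)
4^32 ≡ 136^2 = 18496 ≡ 401 (mod 517)
4^64 ≡ 401^2 = 160801 ≡ 14 (mod 517)
4^128 ≡ 14^2 = 196 ≡ 196 (mod 517)
4^256 ≡ 196^2 = 38416 ≡ 158 (mod 517)
4^512 ≡ 158^2 = 24964 ≡ 148 (mod 517)
516 = 512 + 4 in binary powers of 2.
So 4^516 ≡ 148 · 256 ≡ 147 (mod 517).
Since 147 ≠ 1, base 4 is a Fermat witness: 517 is composite.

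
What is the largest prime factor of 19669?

89

19669 = 13 · 1513
1513 = 17 · 89
89 is prime.
So 19669 = 13 · 17 · 89; the largest prime factor is 89.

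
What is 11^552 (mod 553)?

11^1 ≡ 11 (mod 553)
11^2 ≡ 11^2 = 121 ≡ 121 (mod 553)
11^4 ≡ 121^2 = 14641 ≡ 263 (mod 553)
11^8 ≡ 263^2 = 69169 ≡ 44 (mod 553)
11^16 ≡ 44^2 = 1936 ≡ 277 (mod 553)
11^32 ≡ 277^2 = 76729 ≡ 415 (mod 553)
11^64 ≡ 415^2 = 172225 ≡ 242 (mod 553)
11^128 ≡ 242^2 = 58564 ≡ 499 (mod 553)
11^256 ≡ 499^2 = 249001 ≡ 151 (mod 553)
11^512 ≡ 151^2 = 22801 ≡ 128 (mod 553)
552 = 512 + 32 + 8 in binary powers of 2.
So 11^552 ≡ 128 · 415 · 44 ≡ 302 (mod 553).
Since 302 ≠ 1, base 11 is a Fermat witness: 553 is composite.

302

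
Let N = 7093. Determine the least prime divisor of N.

7093 is odd.
Digit sum 19, not divisible by 3.
Ends in 3: not divisible by 5.
7: 7093 = 7·1013 + 2
11: 7093 = 11·644 + 9
13: 7093 = 13·545 + 8
17: 7093 = 17·417 + 4
19: 7093 = 19·373 + 6
23: 7093 = 23·308 + 9
29: 7093 = 29·244 + 17
31: 7093 = 31·228 + 25
37: 7093 = 37·191 + 26
41: 7093 = 41·173

41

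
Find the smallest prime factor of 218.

218 is even: 2 divides it.

2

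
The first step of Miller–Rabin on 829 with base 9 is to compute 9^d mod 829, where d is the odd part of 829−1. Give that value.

1

829 − 1 = 828 = 2^2 · 207, so d = 207.
9^1 ≡ 9 (mod 829)
9^2 ≡ 9^2 = 81 ≡ 81 (mod 829)
9^4 ≡ 81^2 = 6561 ≡ 758 (mod 829)
9^8 ≡ 758^2 = 574564 ≡ 67 (mod 829)
9^16 ≡ 67^2 = 4489 ≡ 344 (mod 829)
9^32 ≡ 344^2 = 118336 ≡ 618 (mod 829)
9^64 ≡ 618^2 = 381924 ≡ 584 (mod 829)
9^128 ≡ 584^2 = 341056 ≡ 337 (mod 829)
207 = 128 + 64 + 8 + 4 + 2 + 1 in binary powers of 2.
So 9^207 ≡ 337 · 584 · 67 · 758 · 81 · 9 ≡ 1 (mod 829).
Since 9^d ≡ 1 (mod 829), base 9 does not prove 829 composite.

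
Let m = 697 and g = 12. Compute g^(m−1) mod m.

12^1 ≡ 12 (mod 697)
12^2 ≡ 12^2 = 144 ≡ 144 (mod 697)
12^4 ≡ 144^2 = 20736 ≡ 523 (mod 697)
12^8 ≡ 523^2 = 273529 ≡ 305 (mod 697)
12^16 ≡ 305^2 = 93025 ≡ 324 (mod 697)
12^32 ≡ 324^2 = 104976 ≡ 426 (mod 697)
12^64 ≡ 426^2 = 181476 ≡ 256 (mod 697)
12^128 ≡ 256^2 = 65536 ≡ 18 (mod 697)
12^256 ≡ 18^2 = 324 ≡ 324 (mod 697)
12^512 ≡ 324^2 = 104976 ≡ 426 (mod 697)
696 = 512 + 128 + 32 + 16 + 8 in binary powers of 2.
So 12^696 ≡ 426 · 18 · 426 · 324 · 305 ≡ 611 (mod 697).
Since 611 ≠ 1, base 12 is a Fermat witness: 697 is composite.

611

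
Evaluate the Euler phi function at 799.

Factor: 799 = 17 · 47.
φ(799) = (17−1) · (47−1) = 16 · 46 = 736.

736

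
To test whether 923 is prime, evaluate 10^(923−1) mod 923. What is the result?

10^1 ≡ 10 (mod 923)
10^2 ≡ 10^2 = 100 ≡ 100 (mod 923)
10^4 ≡ 100^2 = 10000 ≡ 770 (mod 923)
10^8 ≡ 770^2 = 592900 ≡ 334 (mod 923)
10^16 ≡ 334^2 = 111556 ≡ 796 (mod 923)
10^32 ≡ 796^2 = 633616 ≡ 438 (mod 923)
10^64 ≡ 438^2 = 191844 ≡ 783 (mod 923)
10^128 ≡ 783^2 = 613089 ≡ 217 (mod 923)
10^256 ≡ 217^2 = 47089 ≡ 16 (mod 923)
10^512 ≡ 16^2 = 256 ≡ 256 (mod 923)
922 = 512 + 256 + 128 + 16 + 8 + 2 in binary powers of 2.
So 10^922 ≡ 256 · 16 · 217 · 796 · 334 · 100 ≡ 302 (mod 923).
Since 302 ≠ 1, base 10 is a Fermat witness: 923 is composite.

302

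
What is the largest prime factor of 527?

31

527 = 17 · 31
31 is prime.
So 527 = 17 · 31; the largest prime factor is 31.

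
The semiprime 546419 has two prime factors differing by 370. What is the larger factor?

Since p = q + 370, we have 546419 = q(q + 370), so q² + 370q − 546419 = 0.
Discriminant: 370² + 4·546419 = 136900 + 2185676 = 2322576; √2322576 = 1524.
q = (−370 + 1524)/2 = 577, and p = q + 370 = 947.
Check: 577 · 947 = 546419.

947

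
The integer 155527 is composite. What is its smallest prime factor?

155527 is odd.
Digit sum 25, not divisible by 3.
Ends in 7: not divisible by 5.
7: 155527 = 7·22218 + 1
11: 155527 = 11·14138 + 9
13: 155527 = 13·11963 + 8
17: 155527 = 17·9148 + 11
19: 155527 = 19·8185 + 12
23: 155527 = 23·6762 + 1
29: 155527 = 29·5363

29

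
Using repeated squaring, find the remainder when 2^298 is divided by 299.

2^1 ≡ 2 (mod 299)
2^2 ≡ 2^2 = 4 ≡ 4 (mod 299)
2^4 ≡ 4^2 = 16 ≡ 16 (mod 299)
2^8 ≡ 16^2 = 256 ≡ 256 (mod 299)
2^16 ≡ 256^2 = 65536 ≡ 55 (mod 299)
2^32 ≡ 55^2 = 3025 ≡ 35 (mod 299)
2^64 ≡ 35^2 = 1225 ≡ 29 (mod 299)
2^128 ≡ 29^2 = 841 ≡ 243 (mod 299)
2^256 ≡ 243^2 = 59049 ≡ 146 (mod 299)
298 = 256 + 32 + 8 + 2 in binary powers of 2.
So 2^298 ≡ 146 · 35 · 256 · 4 ≡ 140 (mod 299).
Since 140 ≠ 1, base 2 is a Fermat witness: 299 is composite.

140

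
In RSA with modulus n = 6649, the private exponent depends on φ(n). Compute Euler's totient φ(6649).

Factor: 6649 = 61 · 109.
φ(6649) = (61−1) · (109−1) = 60 · 108 = 6480.

6480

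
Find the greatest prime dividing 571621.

571621 = 71 · 8051
8051 = 83 · 97
97 is prime.
So 571621 = 71 · 83 · 97; the largest prime factor is 97.

97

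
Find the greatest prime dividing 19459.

61

19459 = 11 · 1769
1769 = 29 · 61
61 is prime.
So 19459 = 11 · 29 · 61; the largest prime factor is 61.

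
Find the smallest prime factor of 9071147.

89

9071147 is odd.
Digit sum 29, not divisible by 3.
Ends in 7: not divisible by 5.
7: 9071147 = 7·1295878 + 1
11: 9071147 = 11·824649 + 8
13: 9071147 = 13·697780 + 7
17: 9071147 = 17·533596 + 15
19: 9071147 = 19·477428 + 15
23: 9071147 = 23·394397 + 16
29: 9071147 = 29·312798 + 5
31: 9071147 = 31·292617 + 20
37: 9071147 = 37·245166 + 5
41: 9071147 = 41·221247 + 20
43: 9071147 = 43·210956 + 39
47: 9071147 = 47·193003 + 6
53: 9071147 = 53·171153 + 38
59: 9071147 = 59·153748 + 15
61: 9071147 = 61·148707 + 20
67: 9071147 = 67·135390 + 17
71: 9071147 = 71·127762 + 45
73: 9071147 = 73·124262 + 21
79: 9071147 = 79·114824 + 51
83: 9071147 = 83·109290 + 77
89: 9071147 = 89·101923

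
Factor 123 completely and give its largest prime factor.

41

123 = 3 · 41
41 is prime.
So 123 = 3 · 41; the largest prime factor is 41.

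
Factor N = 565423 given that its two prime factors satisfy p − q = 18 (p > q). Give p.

Since p = q + 18, we have 565423 = q(q + 18), so q² + 18q − 565423 = 0.
Discriminant: 18² + 4·565423 = 324 + 2261692 = 2262016; √2262016 = 1504.
q = (−18 + 1504)/2 = 743, and p = q + 18 = 761.
Check: 743 · 761 = 565423.

761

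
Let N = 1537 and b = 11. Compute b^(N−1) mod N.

11^1 ≡ 11 (mod 1537)
11^2 ≡ 11^2 = 121 ≡ 121 (mod 1537)
11^4 ≡ 121^2 = 14641 ≡ 808 (mod 1537)
11^8 ≡ 808^2 = 652864 ≡ 1176 (mod 1537)
11^16 ≡ 1176^2 = 1382976 ≡ 1213 (mod 1537)
11^32 ≡ 1213^2 = 1471369 ≡ 460 (mod 1537)
11^64 ≡ 460^2 = 211600 ≡ 1031 (mod 1537)
11^128 ≡ 1031^2 = 1062961 ≡ 894 (mod 1537)
11^256 ≡ 894^2 = 799236 ≡ 1533 (mod 1537)
11^512 ≡ 1533^2 = 2350089 ≡ 16 (mod 1537)
11^1024 ≡ 16^2 = 256 ≡ 256 (mod 1537)
1536 = 1024 + 512 in binary powers of 2.
So 11^1536 ≡ 256 · 16 ≡ 1022 (mod 1537).
Since 1022 ≠ 1, base 11 is a Fermat witness: 1537 is composite.

1022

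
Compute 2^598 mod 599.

1

2^1 ≡ 2 (mod 599)
2^2 ≡ 2^2 = 4 ≡ 4 (mod 599)
2^4 ≡ 4^2 = 16 ≡ 16 (mod 599)
2^8 ≡ 16^2 = 256 ≡ 256 (mod 599)
2^16 ≡ 256^2 = 65536 ≡ 245 (mod 599)
2^32 ≡ 245^2 = 60025 ≡ 125 (mod 599)
2^64 ≡ 125^2 = 15625 ≡ 51 (mod 599)
2^128 ≡ 51^2 = 2601 ≡ 205 (mod 599)
2^256 ≡ 205^2 = 42025 ≡ 95 (mod 599)
2^512 ≡ 95^2 = 9025 ≡ 40 (mod 599)
598 = 512 + 64 + 16 + 4 + 2 in binary powers of 2.
So 2^598 ≡ 40 · 51 · 245 · 16 · 4 ≡ 1 (mod 599).
Since the result is 1, base 2 gives no evidence that 599 is composite.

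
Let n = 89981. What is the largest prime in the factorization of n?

79

89981 = 17 · 5293
5293 = 67 · 79
79 is prime.
So 89981 = 17 · 67 · 79; the largest prime factor is 79.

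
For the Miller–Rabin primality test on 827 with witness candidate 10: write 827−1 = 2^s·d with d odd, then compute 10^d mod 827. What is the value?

827 − 1 = 826 = 2^1 · 413, so d = 413.
10^1 ≡ 10 (mod 827)
10^2 ≡ 10^2 = 100 ≡ 100 (mod 827)
10^4 ≡ 100^2 = 10000 ≡ 76 (mod 827)
10^8 ≡ 76^2 = 5776 ≡ 814 (mod 827)
10^16 ≡ 814^2 = 662596 ≡ 169 (mod 827)
10^32 ≡ 169^2 = 28561 ≡ 443 (mod 827)
10^64 ≡ 443^2 = 196249 ≡ 250 (mod 827)
10^128 ≡ 250^2 = 62500 ≡ 475 (mod 827)
10^256 ≡ 475^2 = 225625 ≡ 681 (mod 827)
413 = 256 + 128 + 16 + 8 + 4 + 1 in binary powers of 2.
So 10^413 ≡ 681 · 475 · 169 · 814 · 76 · 10 ≡ 1 (mod 827).
Since 10^d ≡ 1 (mod 827), base 10 does not prove 827 composite.

1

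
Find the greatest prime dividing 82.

82 = 2 · 41
41 is prime.
So 82 = 2 · 41; the largest prime factor is 41.

41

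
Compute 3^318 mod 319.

3^1 ≡ 3 (mod 319)
3^2 ≡ 3^2 = 9 ≡ 9 (mod 319)
3^4 ≡ 9^2 = 81 ≡ 81 (mod 319)
3^8 ≡ 81^2 = 6561 ≡ 181 (mod 319)
3^16 ≡ 181^2 = 32761 ≡ 223 (mod 319)
3^32 ≡ 223^2 = 49729 ≡ 284 (mod 319)
3^64 ≡ 284^2 = 80656 ≡ 268 (mod 319)
3^128 ≡ 268^2 = 71824 ≡ 49 (mod 319)
3^256 ≡ 49^2 = 2401 ≡ 168 (mod 319)
318 = 256 + 32 + 16 + 8 + 4 + 2 in binary powers of 2.
So 3^318 ≡ 168 · 284 · 223 · 181 · 81 · 9 ≡ 5 (mod 319).
Since 5 ≠ 1, base 3 is a Fermat witness: 319 is composite.

5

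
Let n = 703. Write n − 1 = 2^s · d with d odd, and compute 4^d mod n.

703 − 1 = 702 = 2^1 · 351, so d = 351.
4^1 ≡ 4 (mod 703)
4^2 ≡ 4^2 = 16 ≡ 16 (mod 703)
4^4 ≡ 16^2 = 256 ≡ 256 (mod 703)
4^8 ≡ 256^2 = 65536 ≡ 157 (mod 703)
4^16 ≡ 157^2 = 24649 ≡ 44 (mod 703)
4^32 ≡ 44^2 = 1936 ≡ 530 (mod 703)
4^64 ≡ 530^2 = 280900 ≡ 403 (mod 703)
4^128 ≡ 403^2 = 162409 ≡ 16 (mod 703)
4^256 ≡ 16^2 = 256 ≡ 256 (mod 703)
351 = 256 + 64 + 16 + 8 + 4 + 2 + 1 in binary powers of 2.
So 4^351 ≡ 256 · 403 · 44 · 157 · 256 · 16 · 4 ≡ 628 (mod 703).
Squaring chain: 628; never reaches −1, so base 4 is a Miller–Rabin witness that 703 is composite.

628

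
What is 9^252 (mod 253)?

202

9^1 ≡ 9 (mod 253)
9^2 ≡ 9^2 = 81 ≡ 81 (mod 253)
9^4 ≡ 81^2 = 6561 ≡ 236 (mod 253)
9^8 ≡ 236^2 = 55696 ≡ 36 (mod 253)
9^16 ≡ 36^2 = 1296 ≡ 31 (mod 253)
9^32 ≡ 31^2 = 961 ≡ 202 (mod 253)
9^64 ≡ 202^2 = 40804 ≡ 71 (mod 253)
9^128 ≡ 71^2 = 5041 ≡ 234 (mod 253)
252 = 128 + 64 + 32 + 16 + 8 + 4 in binary powers of 2.
So 9^252 ≡ 234 · 71 · 202 · 31 · 36 · 236 ≡ 202 (mod 253).
Since 202 ≠ 1, base 9 is a Fermat witness: 253 is composite.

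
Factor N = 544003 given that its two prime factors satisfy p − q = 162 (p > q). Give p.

Since p = q + 162, we have 544003 = q(q + 162), so q² + 162q − 544003 = 0.
Discriminant: 162² + 4·544003 = 26244 + 2176012 = 2202256; √2202256 = 1484.
q = (−162 + 1484)/2 = 661, and p = q + 162 = 823.
Check: 661 · 823 = 544003.

823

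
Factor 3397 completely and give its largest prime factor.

3397 = 43 · 79
79 is prime.
So 3397 = 43 · 79; the largest prime factor is 79.

79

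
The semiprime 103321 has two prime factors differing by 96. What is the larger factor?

Since p = q + 96, we have 103321 = q(q + 96), so q² + 96q − 103321 = 0.
Discriminant: 96² + 4·103321 = 9216 + 413284 = 422500; √422500 = 650.
q = (−96 + 650)/2 = 277, and p = q + 96 = 373.
Check: 277 · 373 = 103321.

373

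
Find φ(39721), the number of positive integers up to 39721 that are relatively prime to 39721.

34320

Factor: 39721 = 11 · 23 · 157.
φ(39721) = (11−1) · (23−1) · (157−1) = 10 · 22 · 156 = 34320.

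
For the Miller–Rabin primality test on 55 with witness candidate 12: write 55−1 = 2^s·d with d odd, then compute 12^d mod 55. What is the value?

55 − 1 = 54 = 2^1 · 27, so d = 27.
12^1 ≡ 12 (mod 55)
12^2 ≡ 12^2 = 144 ≡ 34 (mod 55)
12^4 ≡ 34^2 = 1156 ≡ 1 (mod 55)
12^8 ≡ 1^2 = 1 ≡ 1 (mod 55)
12^16 ≡ 1^2 = 1 ≡ 1 (mod 55)
27 = 16 + 8 + 2 + 1 in binary powers of 2.
So 12^27 ≡ 1 · 1 · 34 · 12 ≡ 23 (mod 55).
Squaring chain: 23; never reaches −1, so base 12 is a Miller–Rabin witness that 55 is composite.

23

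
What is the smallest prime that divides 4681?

31

4681 is odd.
Digit sum 19, not divisible by 3.
Ends in 1: not divisible by 5.
7: 4681 = 7·668 + 5
11: 4681 = 11·425 + 6
13: 4681 = 13·360 + 1
17: 4681 = 17·275 + 6
19: 4681 = 19·246 + 7
23: 4681 = 23·203 + 12
29: 4681 = 29·161 + 12
31: 4681 = 31·151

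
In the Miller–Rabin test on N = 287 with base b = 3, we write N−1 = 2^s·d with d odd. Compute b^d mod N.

96

287 − 1 = 286 = 2^1 · 143, so d = 143.
3^1 ≡ 3 (mod 287)
3^2 ≡ 3^2 = 9 ≡ 9 (mod 287)
3^4 ≡ 9^2 = 81 ≡ 81 (mod 287)
3^8 ≡ 81^2 = 6561 ≡ 247 (mod 287)
3^16 ≡ 247^2 = 61009 ≡ 165 (mod 287)
3^32 ≡ 165^2 = 27225 ≡ 247 (mod 287)
3^64 ≡ 247^2 = 61009 ≡ 165 (mod 287)
3^128 ≡ 165^2 = 27225 ≡ 247 (mod 287)
143 = 128 + 8 + 4 + 2 + 1 in binary powers of 2.
So 3^143 ≡ 247 · 247 · 81 · 9 · 3 ≡ 96 (mod 287).
Squaring chain: 96; never reaches −1, so base 3 is a Miller–Rabin witness that 287 is composite.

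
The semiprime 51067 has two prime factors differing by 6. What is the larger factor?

229

Since p = q + 6, we have 51067 = q(q + 6), so q² + 6q − 51067 = 0.
Discriminant: 6² + 4·51067 = 36 + 204268 = 204304; √204304 = 452.
q = (−6 + 452)/2 = 223, and p = q + 6 = 229.
Check: 223 · 229 = 51067.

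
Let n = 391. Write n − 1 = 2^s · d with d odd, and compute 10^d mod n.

391 − 1 = 390 = 2^1 · 195, so d = 195.
10^1 ≡ 10 (mod 391)
10^2 ≡ 10^2 = 100 ≡ 100 (mod 391)
10^4 ≡ 100^2 = 10000 ≡ 225 (mod 391)
10^8 ≡ 225^2 = 50625 ≡ 186 (mod 391)
10^16 ≡ 186^2 = 34596 ≡ 188 (mod 391)
10^32 ≡ 188^2 = 35344 ≡ 154 (mod 391)
10^64 ≡ 154^2 = 23716 ≡ 256 (mod 391)
10^128 ≡ 256^2 = 65536 ≡ 239 (mod 391)
195 = 128 + 64 + 2 + 1 in binary powers of 2.
So 10^195 ≡ 239 · 256 · 100 · 10 ≡ 320 (mod 391).
Squaring chain: 320; never reaches −1, so base 10 is a Miller–Rabin witness that 391 is composite.

320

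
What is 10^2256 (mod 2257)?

10^1 ≡ 10 (mod 2257)
10^2 ≡ 10^2 = 100 ≡ 100 (mod 2257)
10^4 ≡ 100^2 = 10000 ≡ 972 (mod 2257)
10^8 ≡ 972^2 = 944784 ≡ 1358 (mod 2257)
10^16 ≡ 1358^2 = 1844164 ≡ 195 (mod 2257)
10^32 ≡ 195^2 = 38025 ≡ 1913 (mod 2257)
10^64 ≡ 1913^2 = 3659569 ≡ 972 (mod 2257)
10^128 ≡ 972^2 = 944784 ≡ 1358 (mod 2257)
10^256 ≡ 1358^2 = 1844164 ≡ 195 (mod 2257)
10^512 ≡ 195^2 = 38025 ≡ 1913 (mod 2257)
10^1024 ≡ 1913^2 = 3659569 ≡ 972 (mod 2257)
10^2048 ≡ 972^2 = 944784 ≡ 1358 (mod 2257)
2256 = 2048 + 128 + 64 + 16 in binary powers of 2.
So 10^2256 ≡ 1358 · 1358 · 972 · 195 ≡ 1925 (mod 2257).
Since 1925 ≠ 1, base 10 is a Fermat witness: 2257 is composite.

1925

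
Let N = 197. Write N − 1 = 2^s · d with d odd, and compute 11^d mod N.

197 − 1 = 196 = 2^2 · 49, so d = 49.
11^1 ≡ 11 (mod 197)
11^2 ≡ 11^2 = 121 ≡ 121 (mod 197)
11^4 ≡ 121^2 = 14641 ≡ 63 (mod 197)
11^8 ≡ 63^2 = 3969 ≡ 29 (mod 197)
11^16 ≡ 29^2 = 841 ≡ 53 (mod 197)
11^32 ≡ 53^2 = 2809 ≡ 51 (mod 197)
49 = 32 + 16 + 1 in binary powers of 2.
So 11^49 ≡ 51 · 53 · 11 ≡ 183 (mod 197).
Squaring chain: 183 → 196; reaches −1, so base 11 does not prove 197 composite.

183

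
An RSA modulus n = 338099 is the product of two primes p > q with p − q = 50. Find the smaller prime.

Since p = q + 50, we have 338099 = q(q + 50), so q² + 50q − 338099 = 0.
Discriminant: 50² + 4·338099 = 2500 + 1352396 = 1354896; √1354896 = 1164.
q = (−50 + 1164)/2 = 557, and p = q + 50 = 607.
Check: 557 · 607 = 338099.

557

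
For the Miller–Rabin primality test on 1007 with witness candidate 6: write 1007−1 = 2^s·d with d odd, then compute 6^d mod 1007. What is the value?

1007 − 1 = 1006 = 2^1 · 503, so d = 503.
6^1 ≡ 6 (mod 1007)
6^2 ≡ 6^2 = 36 ≡ 36 (mod 1007)
6^4 ≡ 36^2 = 1296 ≡ 289 (mod 1007)
6^8 ≡ 289^2 = 83521 ≡ 947 (mod 1007)
6^16 ≡ 947^2 = 896809 ≡ 579 (mod 1007)
6^32 ≡ 579^2 = 335241 ≡ 917 (mod 1007)
6^64 ≡ 917^2 = 840889 ≡ 44 (mod 1007)
6^128 ≡ 44^2 = 1936 ≡ 929 (mod 1007)
6^256 ≡ 929^2 = 863041 ≡ 42 (mod 1007)
503 = 256 + 128 + 64 + 32 + 16 + 4 + 2 + 1 in binary powers of 2.
So 6^503 ≡ 42 · 929 · 44 · 917 · 579 · 289 · 36 · 6 ≡ 700 (mod 1007).
Squaring chain: 700; never reaches −1, so base 6 is a Miller–Rabin witness that 1007 is composite.

700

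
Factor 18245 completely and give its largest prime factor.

89

18245 = 5 · 3649
3649 = 41 · 89
89 is prime.
So 18245 = 5 · 41 · 89; the largest prime factor is 89.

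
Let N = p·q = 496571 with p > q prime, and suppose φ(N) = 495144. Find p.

φ(n) = (p−1)(q−1) = n − (p+q) + 1, so p + q = 496571 − 495144 + 1 = 1428.
p and q are the roots of t² − 1428t + 496571 = 0.
Discriminant: 1428² − 4·496571 = 2039184 − 1986284 = 52900; √52900 = 230.
q = (1428 − 230)/2 = 599, p = (1428 + 230)/2 = 829.
Check: 599 · 829 = 496571.

829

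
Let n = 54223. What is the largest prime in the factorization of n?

97

54223 = 13 · 4171
4171 = 43 · 97
97 is prime.
So 54223 = 13 · 43 · 97; the largest prime factor is 97.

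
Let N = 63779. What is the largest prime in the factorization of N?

63779 = 23 · 2773
2773 = 47 · 59
59 is prime.
So 63779 = 23 · 47 · 59; the largest prime factor is 59.

59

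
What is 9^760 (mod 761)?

9^1 ≡ 9 (mod 761)
9^2 ≡ 9^2 = 81 ≡ 81 (mod 761)
9^4 ≡ 81^2 = 6561 ≡ 473 (mod 761)
9^8 ≡ 473^2 = 223729 ≡ 756 (mod 761)
9^16 ≡ 756^2 = 571536 ≡ 25 (mod 761)
9^32 ≡ 25^2 = 625 ≡ 625 (mod 761)
9^64 ≡ 625^2 = 390625 ≡ 232 (mod 761)
9^128 ≡ 232^2 = 53824 ≡ 554 (mod 761)
9^256 ≡ 554^2 = 306916 ≡ 233 (mod 761)
9^512 ≡ 233^2 = 54289 ≡ 258 (mod 761)
760 = 512 + 128 + 64 + 32 + 16 + 8 in binary powers of 2.
So 9^760 ≡ 258 · 554 · 232 · 625 · 25 · 756 ≡ 1 (mod 761).
Since the result is 1, base 9 gives no evidence that 761 is composite.

1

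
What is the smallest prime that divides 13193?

79

13193 is odd.
Digit sum 17, not divisible by 3.
Ends in 3: not divisible by 5.
7: 13193 = 7·1884 + 5
11: 13193 = 11·1199 + 4
13: 13193 = 13·1014 + 11
17: 13193 = 17·776 + 1
19: 13193 = 19·694 + 7
23: 13193 = 23·573 + 14
29: 13193 = 29·454 + 27
31: 13193 = 31·425 + 18
37: 13193 = 37·356 + 21
41: 13193 = 41·321 + 32
43: 13193 = 43·306 + 35
47: 13193 = 47·280 + 33
53: 13193 = 53·248 + 49
59: 13193 = 59·223 + 36
61: 13193 = 61·216 + 17
67: 13193 = 67·196 + 61
71: 13193 = 71·185 + 58
73: 13193 = 73·180 + 53
79: 13193 = 79·167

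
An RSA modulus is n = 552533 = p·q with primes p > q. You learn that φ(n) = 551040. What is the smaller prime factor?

673

φ(n) = (p−1)(q−1) = n − (p+q) + 1, so p + q = 552533 − 551040 + 1 = 1494.
p and q are the roots of t² − 1494t + 552533 = 0.
Discriminant: 1494² − 4·552533 = 2232036 − 2210132 = 21904; √21904 = 148.
q = (1494 − 148)/2 = 673, p = (1494 + 148)/2 = 821.
Check: 673 · 821 = 552533.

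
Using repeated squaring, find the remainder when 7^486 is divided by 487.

1

7^1 ≡ 7 (mod 487)
7^2 ≡ 7^2 = 49 ≡ 49 (mod 487)
7^4 ≡ 49^2 = 2401 ≡ 453 (mod 487)
7^8 ≡ 453^2 = 205209 ≡ 182 (mod 487)
7^16 ≡ 182^2 = 33124 ≡ 8 (mod 487)
7^32 ≡ 8^2 = 64 ≡ 64 (mod 487)
7^64 ≡ 64^2 = 4096 ≡ 200 (mod 487)
7^128 ≡ 200^2 = 40000 ≡ 66 (mod 487)
7^256 ≡ 66^2 = 4356 ≡ 460 (mod 487)
486 = 256 + 128 + 64 + 32 + 4 + 2 in binary powers of 2.
So 7^486 ≡ 460 · 66 · 200 · 64 · 453 · 49 ≡ 1 (mod 487).
Since the result is 1, base 7 gives no evidence that 487 is composite.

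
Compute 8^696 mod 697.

8^1 ≡ 8 (mod 697)
8^2 ≡ 8^2 = 64 ≡ 64 (mod 697)
8^4 ≡ 64^2 = 4096 ≡ 611 (mod 697)
8^8 ≡ 611^2 = 373321 ≡ 426 (mod 697)
8^16 ≡ 426^2 = 181476 ≡ 256 (mod 697)
8^32 ≡ 256^2 = 65536 ≡ 18 (mod 697)
8^64 ≡ 18^2 = 324 ≡ 324 (mod 697)
8^128 ≡ 324^2 = 104976 ≡ 426 (mod 697)
8^256 ≡ 426^2 = 181476 ≡ 256 (mod 697)
8^512 ≡ 256^2 = 65536 ≡ 18 (mod 697)
696 = 512 + 128 + 32 + 16 + 8 in binary powers of 2.
So 8^696 ≡ 18 · 426 · 18 · 256 · 426 ≡ 256 (mod 697).
Since 256 ≠ 1, base 8 is a Fermat witness: 697 is composite.

256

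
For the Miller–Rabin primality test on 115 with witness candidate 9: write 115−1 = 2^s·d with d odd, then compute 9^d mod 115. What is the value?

115 − 1 = 114 = 2^1 · 57, so d = 57.
9^1 ≡ 9 (mod 115)
9^2 ≡ 9^2 = 81 ≡ 81 (mod 115)
9^4 ≡ 81^2 = 6561 ≡ 6 (mod 115)
9^8 ≡ 6^2 = 36 ≡ 36 (mod 115)
9^16 ≡ 36^2 = 1296 ≡ 31 (mod 115)
9^32 ≡ 31^2 = 961 ≡ 41 (mod 115)
57 = 32 + 16 + 8 + 1 in binary powers of 2.
So 9^57 ≡ 41 · 31 · 36 · 9 ≡ 104 (mod 115).
Squaring chain: 104; never reaches −1, so base 9 is a Miller–Rabin witness that 115 is composite.

104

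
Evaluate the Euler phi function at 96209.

Factor: 96209 = 23 · 47 · 89.
φ(96209) = (23−1) · (47−1) · (89−1) = 22 · 46 · 88 = 89056.

89056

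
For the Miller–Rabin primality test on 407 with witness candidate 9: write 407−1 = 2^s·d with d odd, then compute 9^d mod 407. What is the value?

256

407 − 1 = 406 = 2^1 · 203, so d = 203.
9^1 ≡ 9 (mod 407)
9^2 ≡ 9^2 = 81 ≡ 81 (mod 407)
9^4 ≡ 81^2 = 6561 ≡ 49 (mod 407)
9^8 ≡ 49^2 = 2401 ≡ 366 (mod 407)
9^16 ≡ 366^2 = 133956 ≡ 53 (mod 407)
9^32 ≡ 53^2 = 2809 ≡ 367 (mod 407)
9^64 ≡ 367^2 = 134689 ≡ 379 (mod 407)
9^128 ≡ 379^2 = 143641 ≡ 377 (mod 407)
203 = 128 + 64 + 8 + 2 + 1 in binary powers of 2.
So 9^203 ≡ 377 · 379 · 366 · 81 · 9 ≡ 256 (mod 407).
Squaring chain: 256; never reaches −1, so base 9 is a Miller–Rabin witness that 407 is composite.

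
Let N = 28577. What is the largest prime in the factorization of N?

28577 = 17 · 1681
1681 = 41 · 41
41 = 41 · 1
So 28577 = 17 · 41^2; the largest prime factor is 41.

41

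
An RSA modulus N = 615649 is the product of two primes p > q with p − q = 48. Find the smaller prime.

Since p = q + 48, we have 615649 = q(q + 48), so q² + 48q − 615649 = 0.
Discriminant: 48² + 4·615649 = 2304 + 2462596 = 2464900; √2464900 = 1570.
q = (−48 + 1570)/2 = 761, and p = q + 48 = 809.
Check: 761 · 809 = 615649.

761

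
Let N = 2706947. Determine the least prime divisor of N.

2706947 is odd.
Digit sum 35, not divisible by 3.
Ends in 7: not divisible by 5.
7: 2706947 = 7·386706 + 5
11: 2706947 = 11·246086 + 1
13: 2706947 = 13·208226 + 9
17: 2706947 = 17·159232 + 3
19: 2706947 = 19·142470 + 17
23: 2706947 = 23·117693 + 8
29: 2706947 = 29·93343

29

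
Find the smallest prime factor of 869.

11

869 is odd.
Digit sum 23, not divisible by 3.
Ends in 9: not divisible by 5.
7: 869 = 7·124 + 1
11: 869 = 11·79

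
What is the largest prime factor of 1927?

1927 = 41 · 47
47 is prime.
So 1927 = 41 · 47; the largest prime factor is 47.

47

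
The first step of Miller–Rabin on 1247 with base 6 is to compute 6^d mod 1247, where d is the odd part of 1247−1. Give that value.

1247 − 1 = 1246 = 2^1 · 623, so d = 623.
6^1 ≡ 6 (mod 1247)
6^2 ≡ 6^2 = 36 ≡ 36 (mod 1247)
6^4 ≡ 36^2 = 1296 ≡ 49 (mod 1247)
6^8 ≡ 49^2 = 2401 ≡ 1154 (mod 1247)
6^16 ≡ 1154^2 = 1331716 ≡ 1167 (mod 1247)
6^32 ≡ 1167^2 = 1361889 ≡ 165 (mod 1247)
6^64 ≡ 165^2 = 27225 ≡ 1038 (mod 1247)
6^128 ≡ 1038^2 = 1077444 ≡ 36 (mod 1247)
6^256 ≡ 36^2 = 1296 ≡ 49 (mod 1247)
6^512 ≡ 49^2 = 2401 ≡ 1154 (mod 1247)
623 = 512 + 64 + 32 + 8 + 4 + 2 + 1 in binary powers of 2.
So 6^623 ≡ 1154 · 1038 · 165 · 1154 · 49 · 36 · 6 ≡ 724 (mod 1247).
Squaring chain: 724; never reaches −1, so base 6 is a Miller–Rabin witness that 1247 is composite.

724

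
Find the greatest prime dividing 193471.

193471 = 31 · 6241
6241 = 79 · 79
79 = 79 · 1
So 193471 = 31 · 79^2; the largest prime factor is 79.

79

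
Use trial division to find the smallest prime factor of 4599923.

53

4599923 is odd.
Digit sum 41, not divisible by 3.
Ends in 3: not divisible by 5.
7: 4599923 = 7·657131 + 6
11: 4599923 = 11·418174 + 9
13: 4599923 = 13·353840 + 3
17: 4599923 = 17·270583 + 12
19: 4599923 = 19·242101 + 4
23: 4599923 = 23·199996 + 15
29: 4599923 = 29·158618 + 1
31: 4599923 = 31·148384 + 19
37: 4599923 = 37·124322 + 9
41: 4599923 = 41·112193 + 10
43: 4599923 = 43·106974 + 41
47: 4599923 = 47·97870 + 33
53: 4599923 = 53·86791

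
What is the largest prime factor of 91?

13

91 = 7 · 13
13 is prime.
So 91 = 7 · 13; the largest prime factor is 13.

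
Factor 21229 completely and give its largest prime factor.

71

21229 = 13 · 1633
1633 = 23 · 71
71 is prime.
So 21229 = 13 · 23 · 71; the largest prime factor is 71.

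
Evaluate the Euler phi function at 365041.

Factor: 365041 = 17 · 109 · 197.
φ(365041) = (17−1) · (109−1) · (197−1) = 16 · 108 · 196 = 338688.

338688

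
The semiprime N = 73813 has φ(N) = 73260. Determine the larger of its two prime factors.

φ(n) = (p−1)(q−1) = n − (p+q) + 1, so p + q = 73813 − 73260 + 1 = 554.
p and q are the roots of t² − 554t + 73813 = 0.
Discriminant: 554² − 4·73813 = 306916 − 295252 = 11664; √11664 = 108.
q = (554 − 108)/2 = 223, p = (554 + 108)/2 = 331.
Check: 223 · 331 = 73813.

331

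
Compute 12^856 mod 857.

12^1 ≡ 12 (mod 857)
12^2 ≡ 12^2 = 144 ≡ 144 (mod 857)
12^4 ≡ 144^2 = 20736 ≡ 168 (mod 857)
12^8 ≡ 168^2 = 28224 ≡ 800 (mod 857)
12^16 ≡ 800^2 = 640000 ≡ 678 (mod 857)
12^32 ≡ 678^2 = 459684 ≡ 332 (mod 857)
12^64 ≡ 332^2 = 110224 ≡ 528 (mod 857)
12^128 ≡ 528^2 = 278784 ≡ 259 (mod 857)
12^256 ≡ 259^2 = 67081 ≡ 235 (mod 857)
12^512 ≡ 235^2 = 55225 ≡ 377 (mod 857)
856 = 512 + 256 + 64 + 16 + 8 in binary powers of 2.
So 12^856 ≡ 377 · 235 · 528 · 678 · 800 ≡ 1 (mod 857).
Since the result is 1, base 12 gives no evidence that 857 is composite.

1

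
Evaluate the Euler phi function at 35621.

Factor: 35621 = 179 · 199.
φ(35621) = (179−1) · (199−1) = 178 · 198 = 35244.

35244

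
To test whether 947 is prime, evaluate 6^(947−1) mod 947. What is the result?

1

6^1 ≡ 6 (mod 947)
6^2 ≡ 6^2 = 36 ≡ 36 (mod 947)
6^4 ≡ 36^2 = 1296 ≡ 349 (mod 947)
6^8 ≡ 349^2 = 121801 ≡ 585 (mod 947)
6^16 ≡ 585^2 = 342225 ≡ 358 (mod 947)
6^32 ≡ 358^2 = 128164 ≡ 319 (mod 947)
6^64 ≡ 319^2 = 101761 ≡ 432 (mod 947)
6^128 ≡ 432^2 = 186624 ≡ 65 (mod 947)
6^256 ≡ 65^2 = 4225 ≡ 437 (mod 947)
6^512 ≡ 437^2 = 190969 ≡ 622 (mod 947)
946 = 512 + 256 + 128 + 32 + 16 + 2 in binary powers of 2.
So 6^946 ≡ 622 · 437 · 65 · 319 · 358 · 36 ≡ 1 (mod 947).
Since the result is 1, base 6 gives no evidence that 947 is composite.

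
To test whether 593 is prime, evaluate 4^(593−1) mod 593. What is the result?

1

4^1 ≡ 4 (mod 593)
4^2 ≡ 4^2 = 16 ≡ 16 (mod 593)
4^4 ≡ 16^2 = 256 ≡ 256 (mod 593)
4^8 ≡ 256^2 = 65536 ≡ 306 (mod 593)
4^16 ≡ 306^2 = 93636 ≡ 535 (mod 593)
4^32 ≡ 535^2 = 286225 ≡ 399 (mod 593)
4^64 ≡ 399^2 = 159201 ≡ 277 (mod 593)
4^128 ≡ 277^2 = 76729 ≡ 232 (mod 593)
4^256 ≡ 232^2 = 53824 ≡ 454 (mod 593)
4^512 ≡ 454^2 = 206116 ≡ 345 (mod 593)
592 = 512 + 64 + 16 in binary powers of 2.
So 4^592 ≡ 345 · 277 · 535 ≡ 1 (mod 593).
Since the result is 1, base 4 gives no evidence that 593 is composite.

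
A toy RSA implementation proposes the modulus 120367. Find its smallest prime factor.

13

120367 is odd.
Digit sum 19, not divisible by 3.
Ends in 7: not divisible by 5.
7: 120367 = 7·17195 + 2
11: 120367 = 11·10942 + 5
13: 120367 = 13·9259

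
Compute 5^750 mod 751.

1

5^1 ≡ 5 (mod 751)
5^2 ≡ 5^2 = 25 ≡ 25 (mod 751)
5^4 ≡ 25^2 = 625 ≡ 625 (mod 751)
5^8 ≡ 625^2 = 390625 ≡ 105 (mod 751)
5^16 ≡ 105^2 = 11025 ≡ 511 (mod 751)
5^32 ≡ 511^2 = 261121 ≡ 524 (mod 751)
5^64 ≡ 524^2 = 274576 ≡ 461 (mod 751)
5^128 ≡ 461^2 = 212521 ≡ 739 (mod 751)
5^256 ≡ 739^2 = 546121 ≡ 144 (mod 751)
5^512 ≡ 144^2 = 20736 ≡ 459 (mod 751)
750 = 512 + 128 + 64 + 32 + 8 + 4 + 2 in binary powers of 2.
So 5^750 ≡ 459 · 739 · 461 · 524 · 105 · 625 · 25 ≡ 1 (mod 751).
Since the result is 1, base 5 gives no evidence that 751 is composite.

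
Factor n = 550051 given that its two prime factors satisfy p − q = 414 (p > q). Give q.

563

Since p = q + 414, we have 550051 = q(q + 414), so q² + 414q − 550051 = 0.
Discriminant: 414² + 4·550051 = 171396 + 2200204 = 2371600; √2371600 = 1540.
q = (−414 + 1540)/2 = 563, and p = q + 414 = 977.
Check: 563 · 977 = 550051.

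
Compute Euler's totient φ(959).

Factor: 959 = 7 · 137.
φ(959) = (7−1) · (137−1) = 6 · 136 = 816.

816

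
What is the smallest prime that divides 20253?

3

20253 is odd.
Digit sum 12, divisible by 3.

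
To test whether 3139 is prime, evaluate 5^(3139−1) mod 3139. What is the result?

5^1 ≡ 5 (mod 3139)
5^2 ≡ 5^2 = 25 ≡ 25 (mod 3139)
5^4 ≡ 25^2 = 625 ≡ 625 (mod 3139)
5^8 ≡ 625^2 = 390625 ≡ 1389 (mod 3139)
5^16 ≡ 1389^2 = 1929321 ≡ 1975 (mod 3139)
5^32 ≡ 1975^2 = 3900625 ≡ 1987 (mod 3139)
5^64 ≡ 1987^2 = 3948169 ≡ 2446 (mod 3139)
5^128 ≡ 2446^2 = 5982916 ≡ 3121 (mod 3139)
5^256 ≡ 3121^2 = 9740641 ≡ 324 (mod 3139)
5^512 ≡ 324^2 = 104976 ≡ 1389 (mod 3139)
5^1024 ≡ 1389^2 = 1929321 ≡ 1975 (mod 3139)
5^2048 ≡ 1975^2 = 3900625 ≡ 1987 (mod 3139)
3138 = 2048 + 1024 + 64 + 2 in binary powers of 2.
So 5^3138 ≡ 1987 · 1975 · 2446 · 25 ≡ 1311 (mod 3139).
Since 1311 ≠ 1, base 5 is a Fermat witness: 3139 is composite.

1311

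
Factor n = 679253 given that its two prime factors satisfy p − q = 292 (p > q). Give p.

Since p = q + 292, we have 679253 = q(q + 292), so q² + 292q − 679253 = 0.
Discriminant: 292² + 4·679253 = 85264 + 2717012 = 2802276; √2802276 = 1674.
q = (−292 + 1674)/2 = 691, and p = q + 292 = 983.
Check: 691 · 983 = 679253.

983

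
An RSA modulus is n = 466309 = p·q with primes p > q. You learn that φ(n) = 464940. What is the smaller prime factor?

φ(n) = (p−1)(q−1) = n − (p+q) + 1, so p + q = 466309 − 464940 + 1 = 1370.
p and q are the roots of t² − 1370t + 466309 = 0.
Discriminant: 1370² − 4·466309 = 1876900 − 1865236 = 11664; √11664 = 108.
q = (1370 − 108)/2 = 631, p = (1370 + 108)/2 = 739.
Check: 631 · 739 = 466309.

631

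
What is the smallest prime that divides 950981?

950981 is odd.
Digit sum 32, not divisible by 3.
Ends in 1: not divisible by 5.
7: 950981 = 7·135854 + 3
11: 950981 = 11·86452 + 9
13: 950981 = 13·73152 + 5
17: 950981 = 17·55940 + 1
19: 950981 = 19·50051 + 12
23: 950981 = 23·41347

23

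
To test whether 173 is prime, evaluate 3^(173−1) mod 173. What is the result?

1

3^1 ≡ 3 (mod 173)
3^2 ≡ 3^2 = 9 ≡ 9 (mod 173)
3^4 ≡ 9^2 = 81 ≡ 81 (mod 173)
3^8 ≡ 81^2 = 6561 ≡ 160 (mod 173)
3^16 ≡ 160^2 = 25600 ≡ 169 (mod 173)
3^32 ≡ 169^2 = 28561 ≡ 16 (mod 173)
3^64 ≡ 16^2 = 256 ≡ 83 (mod 173)
3^128 ≡ 83^2 = 6889 ≡ 142 (mod 173)
172 = 128 + 32 + 8 + 4 in binary powers of 2.
So 3^172 ≡ 142 · 16 · 160 · 81 ≡ 1 (mod 173).
Since the result is 1, base 3 gives no evidence that 173 is composite.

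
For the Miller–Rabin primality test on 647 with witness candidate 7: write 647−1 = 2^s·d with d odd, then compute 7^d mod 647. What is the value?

1

647 − 1 = 646 = 2^1 · 323, so d = 323.
7^1 ≡ 7 (mod 647)
7^2 ≡ 7^2 = 49 ≡ 49 (mod 647)
7^4 ≡ 49^2 = 2401 ≡ 460 (mod 647)
7^8 ≡ 460^2 = 211600 ≡ 31 (mod 647)
7^16 ≡ 31^2 = 961 ≡ 314 (mod 647)
7^32 ≡ 314^2 = 98596 ≡ 252 (mod 647)
7^64 ≡ 252^2 = 63504 ≡ 98 (mod 647)
7^128 ≡ 98^2 = 9604 ≡ 546 (mod 647)
7^256 ≡ 546^2 = 298116 ≡ 496 (mod 647)
323 = 256 + 64 + 2 + 1 in binary powers of 2.
So 7^323 ≡ 496 · 98 · 49 · 7 ≡ 1 (mod 647).
Since 7^d ≡ 1 (mod 647), base 7 does not prove 647 composite.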